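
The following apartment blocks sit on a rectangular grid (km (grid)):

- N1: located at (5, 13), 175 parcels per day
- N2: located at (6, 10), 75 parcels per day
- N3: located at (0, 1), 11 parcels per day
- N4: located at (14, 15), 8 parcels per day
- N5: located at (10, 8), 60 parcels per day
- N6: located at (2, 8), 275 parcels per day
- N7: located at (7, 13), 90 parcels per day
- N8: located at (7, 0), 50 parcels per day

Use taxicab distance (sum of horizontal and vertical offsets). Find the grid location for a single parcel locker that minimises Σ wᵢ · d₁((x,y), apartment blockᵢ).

(5, 8)

Manhattan distance separates: Σwᵢ(|x−xᵢ|+|y−yᵢ|) = Σwᵢ|x−xᵢ| + Σwᵢ|y−yᵢ|, so x and y are optimised independently as 1-D weighted medians.
Total weight W = 744; half = 372.
x-coordinate, sorted with cumulative weight:
  x=0 (N3, w=11) cum 11
  x=2 (N6, w=275) cum 286
  x=5 (N1, w=175) cum 461  ← median
  x=6 (N2, w=75) cum 536
  x=7 (N7, w=90) cum 626
  x=7 (N8, w=50) cum 676
  x=10 (N5, w=60) cum 736
  x=14 (N4, w=8) cum 744
⇒ x* = 5
y-coordinate, sorted with cumulative weight:
  y=0 (N8, w=50) cum 50
  y=1 (N3, w=11) cum 61
  y=8 (N5, w=60) cum 121
  y=8 (N6, w=275) cum 396  ← median
  y=10 (N2, w=75) cum 471
  y=13 (N1, w=175) cum 646
  y=13 (N7, w=90) cum 736
  y=15 (N4, w=8) cum 744
⇒ y* = 8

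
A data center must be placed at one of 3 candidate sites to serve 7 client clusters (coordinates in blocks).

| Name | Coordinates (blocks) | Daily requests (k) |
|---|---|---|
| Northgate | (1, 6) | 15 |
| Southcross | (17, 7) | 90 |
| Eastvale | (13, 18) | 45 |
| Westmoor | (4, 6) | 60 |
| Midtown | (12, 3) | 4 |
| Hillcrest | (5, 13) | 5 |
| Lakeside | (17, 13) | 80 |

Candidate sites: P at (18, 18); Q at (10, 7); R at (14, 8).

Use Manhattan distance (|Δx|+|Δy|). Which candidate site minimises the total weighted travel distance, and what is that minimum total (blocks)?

R, total 2538 blocks

Total weighted distance at each candidate:
  P (18, 18): total = 3954
  Q (10, 7): total = 2949
  R (14, 8): total = 2538
Minimum is at R with total 2538 blocks.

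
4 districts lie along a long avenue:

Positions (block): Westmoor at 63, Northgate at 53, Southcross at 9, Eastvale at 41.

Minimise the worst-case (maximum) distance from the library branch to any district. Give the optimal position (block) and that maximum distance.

The 1-center on a line is the midpoint of the two extreme points: leftmost at 9, rightmost at 63.
Optimal location = (9 + 63)/2 = 36; maximum distance = (63 − 9)/2 = 27.

location 36, max distance 27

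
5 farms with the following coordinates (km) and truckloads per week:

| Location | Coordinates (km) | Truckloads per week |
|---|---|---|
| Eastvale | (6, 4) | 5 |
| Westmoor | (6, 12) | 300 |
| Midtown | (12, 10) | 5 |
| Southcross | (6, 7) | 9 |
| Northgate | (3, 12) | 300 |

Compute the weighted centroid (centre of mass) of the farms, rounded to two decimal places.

The minimiser of Σwᵢ‖p−pᵢ‖² is the weighted centroid p* = (Σwᵢpᵢ)/(Σwᵢ).
Σwᵢ = 619.
Σwᵢxᵢ = 5·6 + 300·6 + 5·12 + 9·6 + 300·3 = 2844.
Σwᵢyᵢ = 5·4 + 300·12 + 5·10 + 9·7 + 300·12 = 7333.
x* = 2844/619 = 4.59, y* = 7333/619 = 11.85.

(4.59, 11.85)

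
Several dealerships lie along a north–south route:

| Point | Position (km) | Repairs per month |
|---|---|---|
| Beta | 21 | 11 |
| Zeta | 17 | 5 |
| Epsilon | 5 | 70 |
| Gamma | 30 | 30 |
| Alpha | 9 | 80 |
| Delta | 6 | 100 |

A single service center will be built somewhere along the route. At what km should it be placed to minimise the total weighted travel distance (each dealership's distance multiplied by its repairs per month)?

For a sum of weighted absolute distances on a line, the optimum is the weighted median (not the mean). Total weight W = 296; half-weight = 148.
Sort by position and accumulate weight:
  km 5 (Epsilon, w=70) → cum 70
  km 6 (Delta, w=100) → cum 170  ≥ 148 → median here
  km 9 (Alpha, w=80) → cum 250
  km 17 (Zeta, w=5) → cum 255
  km 21 (Beta, w=11) → cum 266
  km 30 (Gamma, w=30) → cum 296
Optimal location: km 6.

x = 6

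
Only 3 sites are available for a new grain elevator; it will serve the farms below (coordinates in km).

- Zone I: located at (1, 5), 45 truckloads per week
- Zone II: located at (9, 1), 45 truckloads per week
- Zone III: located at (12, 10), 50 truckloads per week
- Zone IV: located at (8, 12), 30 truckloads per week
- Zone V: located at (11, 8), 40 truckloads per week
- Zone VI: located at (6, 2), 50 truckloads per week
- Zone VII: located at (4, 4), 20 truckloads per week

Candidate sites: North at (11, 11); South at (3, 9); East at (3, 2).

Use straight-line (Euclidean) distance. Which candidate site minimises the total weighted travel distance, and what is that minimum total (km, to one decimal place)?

Total weighted distance at each candidate:
  North (11, 11): total = 1982.0
  South (3, 9): total = 2084.2
  East (3, 2): total = 1968.2
Minimum is at East with total 1968.2 km.

East, total 1968.2 km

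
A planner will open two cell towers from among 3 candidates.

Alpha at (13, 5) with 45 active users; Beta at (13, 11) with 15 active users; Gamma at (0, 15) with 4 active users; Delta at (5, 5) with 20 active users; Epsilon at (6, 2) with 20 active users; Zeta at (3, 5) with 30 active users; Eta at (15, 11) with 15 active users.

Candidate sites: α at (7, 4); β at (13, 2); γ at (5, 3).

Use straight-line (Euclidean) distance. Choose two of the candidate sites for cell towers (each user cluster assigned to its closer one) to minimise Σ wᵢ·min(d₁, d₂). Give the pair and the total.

Evaluate every pair (each demand assigned to the nearer of the two):
  {β, γ}: total = 613.4
  {α, β}: total = 673.6
  {α, γ}: total = 776.6
Best pair: {β, γ} with total 613.4.

{β, γ}, total 613.4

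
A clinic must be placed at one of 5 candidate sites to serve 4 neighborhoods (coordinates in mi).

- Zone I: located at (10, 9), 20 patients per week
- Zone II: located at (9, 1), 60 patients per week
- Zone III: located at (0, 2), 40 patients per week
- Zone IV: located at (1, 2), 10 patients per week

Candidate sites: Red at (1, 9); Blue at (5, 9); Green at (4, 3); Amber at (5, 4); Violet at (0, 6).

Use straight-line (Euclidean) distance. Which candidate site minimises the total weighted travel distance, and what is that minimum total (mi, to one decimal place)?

Total weighted distance at each candidate:
  Red (1, 9): total = 1211.7
  Blue (5, 9): total = 1061.4
  Green (4, 3): total = 689.4
  Amber (5, 4): total = 701.5
  Violet (0, 6): total = 1027.8
Minimum is at Green with total 689.4 mi.

Green, total 689.4 mi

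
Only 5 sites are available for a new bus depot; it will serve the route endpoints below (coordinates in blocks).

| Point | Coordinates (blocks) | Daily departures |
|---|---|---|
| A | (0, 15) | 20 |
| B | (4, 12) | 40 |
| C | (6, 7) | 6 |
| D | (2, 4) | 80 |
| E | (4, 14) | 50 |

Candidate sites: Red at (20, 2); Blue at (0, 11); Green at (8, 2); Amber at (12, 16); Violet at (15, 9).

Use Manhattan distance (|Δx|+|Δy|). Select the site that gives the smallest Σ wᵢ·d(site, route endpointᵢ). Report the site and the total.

Blue, total 1410 blocks

Total weighted distance at each candidate:
  Red (20, 2): total = 4814
  Blue (0, 11): total = 1410
  Green (8, 2): total = 2462
  Amber (12, 16): total = 3090
  Violet (15, 9): total = 3286
Minimum is at Blue with total 1410 blocks.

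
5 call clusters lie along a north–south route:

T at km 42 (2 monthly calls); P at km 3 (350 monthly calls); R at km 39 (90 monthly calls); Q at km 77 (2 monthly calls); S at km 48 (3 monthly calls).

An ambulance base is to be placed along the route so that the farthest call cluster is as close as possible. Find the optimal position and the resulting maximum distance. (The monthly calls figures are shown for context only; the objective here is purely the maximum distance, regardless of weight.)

The 1-center on a line is the midpoint of the two extreme points: leftmost at 3, rightmost at 77.
Optimal location = (3 + 77)/2 = 40; maximum distance = (77 − 3)/2 = 37.

location 40, max distance 37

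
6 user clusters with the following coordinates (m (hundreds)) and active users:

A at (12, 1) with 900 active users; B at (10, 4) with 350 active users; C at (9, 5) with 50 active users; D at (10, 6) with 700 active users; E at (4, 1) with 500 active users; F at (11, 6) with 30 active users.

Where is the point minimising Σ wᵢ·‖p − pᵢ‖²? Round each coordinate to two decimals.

The minimiser of Σwᵢ‖p−pᵢ‖² is the weighted centroid p* = (Σwᵢpᵢ)/(Σwᵢ).
Σwᵢ = 2530.
Σwᵢxᵢ = 900·12 + 350·10 + 50·9 + 700·10 + 500·4 + 30·11 = 24080.
Σwᵢyᵢ = 900·1 + 350·4 + 50·5 + 700·6 + 500·1 + 30·6 = 7430.
x* = 24080/2530 = 9.52, y* = 7430/2530 = 2.94.

(9.52, 2.94)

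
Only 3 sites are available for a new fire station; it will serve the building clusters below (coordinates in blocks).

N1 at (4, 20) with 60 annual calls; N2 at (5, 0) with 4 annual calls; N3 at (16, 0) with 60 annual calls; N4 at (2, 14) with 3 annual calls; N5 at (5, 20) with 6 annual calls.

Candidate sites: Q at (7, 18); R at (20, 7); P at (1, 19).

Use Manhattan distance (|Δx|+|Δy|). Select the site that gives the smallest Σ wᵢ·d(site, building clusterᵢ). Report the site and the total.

Q, total 2051 blocks

Total weighted distance at each candidate:
  Q (7, 18): total = 2051
  R (20, 7): total = 2731
  P (1, 19): total = 2420
Minimum is at Q with total 2051 blocks.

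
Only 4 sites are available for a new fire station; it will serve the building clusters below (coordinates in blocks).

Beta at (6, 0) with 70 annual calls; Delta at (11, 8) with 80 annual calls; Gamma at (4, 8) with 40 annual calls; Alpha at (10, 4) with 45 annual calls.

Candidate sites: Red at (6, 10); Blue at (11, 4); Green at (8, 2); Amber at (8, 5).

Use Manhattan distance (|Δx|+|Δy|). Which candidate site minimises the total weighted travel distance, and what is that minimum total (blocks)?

Total weighted distance at each candidate:
  Red (6, 10): total = 1870
  Blue (11, 4): total = 1435
  Green (8, 2): total = 1580
  Amber (8, 5): total = 1385
Minimum is at Amber with total 1385 blocks.

Amber, total 1385 blocks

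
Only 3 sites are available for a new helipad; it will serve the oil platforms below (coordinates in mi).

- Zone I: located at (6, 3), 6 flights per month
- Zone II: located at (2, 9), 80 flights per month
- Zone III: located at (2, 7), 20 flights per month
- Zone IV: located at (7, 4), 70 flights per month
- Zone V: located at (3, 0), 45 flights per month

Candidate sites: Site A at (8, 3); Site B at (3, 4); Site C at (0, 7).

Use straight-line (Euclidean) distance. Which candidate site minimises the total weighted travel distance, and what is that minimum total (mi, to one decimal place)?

Site B, total 950.1 mi

Total weighted distance at each candidate:
  Site A (8, 3): total = 1196.4
  Site B (3, 4): total = 950.1
  Site C (0, 7): total = 1185.4
Minimum is at Site B with total 950.1 mi.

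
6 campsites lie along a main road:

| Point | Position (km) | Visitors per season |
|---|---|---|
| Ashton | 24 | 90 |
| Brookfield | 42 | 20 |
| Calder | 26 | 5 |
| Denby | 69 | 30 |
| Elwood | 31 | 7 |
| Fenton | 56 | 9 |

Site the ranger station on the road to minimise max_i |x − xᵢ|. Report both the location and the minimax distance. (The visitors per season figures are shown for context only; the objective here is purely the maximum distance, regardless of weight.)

The 1-center on a line is the midpoint of the two extreme points: leftmost at 24, rightmost at 69.
Optimal location = (24 + 69)/2 = 46.5; maximum distance = (69 − 24)/2 = 22.5.

location 46.5, max distance 22.5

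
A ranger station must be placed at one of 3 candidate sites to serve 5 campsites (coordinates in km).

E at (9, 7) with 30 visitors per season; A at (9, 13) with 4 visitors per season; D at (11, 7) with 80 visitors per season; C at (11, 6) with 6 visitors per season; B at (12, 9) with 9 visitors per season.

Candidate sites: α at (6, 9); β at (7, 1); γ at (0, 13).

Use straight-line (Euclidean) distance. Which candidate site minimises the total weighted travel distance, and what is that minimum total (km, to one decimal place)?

Total weighted distance at each candidate:
  α (6, 9): total = 648.0
  β (7, 1): total = 938.6
  γ (0, 13): total = 1555.0
Minimum is at α with total 648.0 km.

α, total 648.0 km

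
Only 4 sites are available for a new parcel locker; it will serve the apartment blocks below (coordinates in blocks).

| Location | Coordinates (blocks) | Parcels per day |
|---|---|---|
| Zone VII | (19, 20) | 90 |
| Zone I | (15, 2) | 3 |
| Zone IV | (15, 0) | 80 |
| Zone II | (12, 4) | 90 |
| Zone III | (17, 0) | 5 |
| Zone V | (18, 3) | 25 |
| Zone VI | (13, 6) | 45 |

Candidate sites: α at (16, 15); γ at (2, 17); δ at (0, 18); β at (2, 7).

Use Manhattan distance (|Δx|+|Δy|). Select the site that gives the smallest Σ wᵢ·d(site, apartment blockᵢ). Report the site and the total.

Total weighted distance at each candidate:
  α (16, 15): total = 4362
  γ (2, 17): total = 8254
  δ (0, 18): total = 9088
  β (2, 7): total = 6674
Minimum is at α with total 4362 blocks.

α, total 4362 blocks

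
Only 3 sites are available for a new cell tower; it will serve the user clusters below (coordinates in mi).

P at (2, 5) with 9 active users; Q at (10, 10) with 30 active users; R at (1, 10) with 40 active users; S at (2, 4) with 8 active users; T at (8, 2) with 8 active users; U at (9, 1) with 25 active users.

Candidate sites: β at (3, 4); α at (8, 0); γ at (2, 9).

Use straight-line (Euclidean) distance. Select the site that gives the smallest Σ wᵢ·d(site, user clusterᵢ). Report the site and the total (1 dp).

Total weighted distance at each candidate:
  β (3, 4): total = 761.1
  α (8, 0): total = 973.5
  γ (2, 9): total = 713.9
Minimum is at γ with total 713.9 mi.

γ, total 713.9 mi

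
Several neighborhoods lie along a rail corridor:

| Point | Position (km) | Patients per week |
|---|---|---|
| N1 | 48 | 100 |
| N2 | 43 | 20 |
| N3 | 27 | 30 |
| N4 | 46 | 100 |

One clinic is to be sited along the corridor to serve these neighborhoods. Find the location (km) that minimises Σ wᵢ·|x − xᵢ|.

x = 46

For a sum of weighted absolute distances on a line, the optimum is the weighted median (not the mean). Total weight W = 250; half-weight = 125.
Sort by position and accumulate weight:
  km 27 (N3, w=30) → cum 30
  km 43 (N2, w=20) → cum 50
  km 46 (N4, w=100) → cum 150  ≥ 125 → median here
  km 48 (N1, w=100) → cum 250
Optimal location: km 46.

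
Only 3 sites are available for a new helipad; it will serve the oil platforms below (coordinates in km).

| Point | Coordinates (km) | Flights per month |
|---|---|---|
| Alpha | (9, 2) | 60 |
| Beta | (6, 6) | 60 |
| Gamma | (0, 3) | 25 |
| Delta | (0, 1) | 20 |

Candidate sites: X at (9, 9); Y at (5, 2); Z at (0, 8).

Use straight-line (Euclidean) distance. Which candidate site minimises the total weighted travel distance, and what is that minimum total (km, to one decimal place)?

Y, total 716.8 km

Total weighted distance at each candidate:
  X (9, 9): total = 1185.8
  Y (5, 2): total = 716.8
  Z (0, 8): total = 1293.5
Minimum is at Y with total 716.8 km.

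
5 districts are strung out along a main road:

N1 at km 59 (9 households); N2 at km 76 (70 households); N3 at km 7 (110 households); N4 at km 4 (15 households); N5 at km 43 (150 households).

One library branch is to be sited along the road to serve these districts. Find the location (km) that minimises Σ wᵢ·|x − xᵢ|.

For a sum of weighted absolute distances on a line, the optimum is the weighted median (not the mean). Total weight W = 354; half-weight = 177.
Sort by position and accumulate weight:
  km 4 (N4, w=15) → cum 15
  km 7 (N3, w=110) → cum 125
  km 43 (N5, w=150) → cum 275  ≥ 177 → median here
  km 59 (N1, w=9) → cum 284
  km 76 (N2, w=70) → cum 354
Optimal location: km 43.

x = 43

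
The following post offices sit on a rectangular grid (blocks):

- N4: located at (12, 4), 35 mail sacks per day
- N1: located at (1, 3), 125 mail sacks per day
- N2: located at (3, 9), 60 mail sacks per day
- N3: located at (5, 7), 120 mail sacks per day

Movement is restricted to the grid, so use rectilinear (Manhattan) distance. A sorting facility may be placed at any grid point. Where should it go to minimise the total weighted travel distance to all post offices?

Manhattan distance separates: Σwᵢ(|x−xᵢ|+|y−yᵢ|) = Σwᵢ|x−xᵢ| + Σwᵢ|y−yᵢ|, so x and y are optimised independently as 1-D weighted medians.
Total weight W = 340; half = 170.
x-coordinate, sorted with cumulative weight:
  x=1 (N1, w=125) cum 125
  x=3 (N2, w=60) cum 185  ← median
  x=5 (N3, w=120) cum 305
  x=12 (N4, w=35) cum 340
⇒ x* = 3
y-coordinate, sorted with cumulative weight:
  y=3 (N1, w=125) cum 125
  y=4 (N4, w=35) cum 160
  y=7 (N3, w=120) cum 280  ← median
  y=9 (N2, w=60) cum 340
⇒ y* = 7

(3, 7)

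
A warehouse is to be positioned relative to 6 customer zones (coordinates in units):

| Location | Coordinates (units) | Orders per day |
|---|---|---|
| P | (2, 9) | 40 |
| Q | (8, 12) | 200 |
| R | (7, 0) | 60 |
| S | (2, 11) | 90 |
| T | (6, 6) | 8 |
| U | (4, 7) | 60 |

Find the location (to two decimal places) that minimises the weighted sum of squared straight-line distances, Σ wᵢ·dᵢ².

(5.61, 9.21)

The minimiser of Σwᵢ‖p−pᵢ‖² is the weighted centroid p* = (Σwᵢpᵢ)/(Σwᵢ).
Σwᵢ = 458.
Σwᵢxᵢ = 40·2 + 200·8 + 60·7 + 90·2 + 8·6 + 60·4 = 2568.
Σwᵢyᵢ = 40·9 + 200·12 + 60·0 + 90·11 + 8·6 + 60·7 = 4218.
x* = 2568/458 = 5.61, y* = 4218/458 = 9.21.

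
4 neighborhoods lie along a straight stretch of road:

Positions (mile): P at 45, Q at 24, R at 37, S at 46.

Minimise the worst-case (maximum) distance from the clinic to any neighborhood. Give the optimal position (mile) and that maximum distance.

location 35, max distance 11

The 1-center on a line is the midpoint of the two extreme points: leftmost at 24, rightmost at 46.
Optimal location = (24 + 46)/2 = 35; maximum distance = (46 − 24)/2 = 11.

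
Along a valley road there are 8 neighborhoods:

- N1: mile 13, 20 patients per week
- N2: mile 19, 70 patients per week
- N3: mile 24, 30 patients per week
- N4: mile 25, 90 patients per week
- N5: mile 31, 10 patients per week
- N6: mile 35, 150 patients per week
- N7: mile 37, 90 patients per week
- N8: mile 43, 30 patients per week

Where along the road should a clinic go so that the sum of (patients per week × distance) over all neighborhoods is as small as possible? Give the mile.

For a sum of weighted absolute distances on a line, the optimum is the weighted median (not the mean). Total weight W = 490; half-weight = 245.
Sort by position and accumulate weight:
  mile 13 (N1, w=20) → cum 20
  mile 19 (N2, w=70) → cum 90
  mile 24 (N3, w=30) → cum 120
  mile 25 (N4, w=90) → cum 210
  mile 31 (N5, w=10) → cum 220
  mile 35 (N6, w=150) → cum 370  ≥ 245 → median here
  mile 37 (N7, w=90) → cum 460
  mile 43 (N8, w=30) → cum 490
Optimal location: mile 35.

x = 35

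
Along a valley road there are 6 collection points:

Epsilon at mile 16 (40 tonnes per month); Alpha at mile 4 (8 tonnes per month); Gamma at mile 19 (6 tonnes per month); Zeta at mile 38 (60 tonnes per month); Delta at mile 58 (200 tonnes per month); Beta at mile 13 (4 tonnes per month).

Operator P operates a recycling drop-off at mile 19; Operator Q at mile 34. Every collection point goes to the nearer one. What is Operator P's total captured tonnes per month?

The indifferent point is the midpoint (19+34)/2 = 26.5; collection points left of it (closer to Operator P at 19) go to Operator P, those right go to Operator Q.
  Alpha at 4 (w=8) → Operator P
  Beta at 13 (w=4) → Operator P
  Epsilon at 16 (w=40) → Operator P
  Gamma at 19 (w=6) → Operator P
  Zeta at 38 (w=60) → Operator Q
  Delta at 58 (w=200) → Operator Q
Operator P captures 58; Operator Q captures 260.

58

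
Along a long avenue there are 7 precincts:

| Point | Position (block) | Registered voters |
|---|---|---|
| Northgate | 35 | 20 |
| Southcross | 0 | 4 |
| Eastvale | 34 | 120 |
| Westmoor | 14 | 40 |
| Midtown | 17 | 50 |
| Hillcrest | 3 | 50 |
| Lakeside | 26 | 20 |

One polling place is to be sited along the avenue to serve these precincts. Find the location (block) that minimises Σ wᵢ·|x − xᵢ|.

For a sum of weighted absolute distances on a line, the optimum is the weighted median (not the mean). Total weight W = 304; half-weight = 152.
Sort by position and accumulate weight:
  block 0 (Southcross, w=4) → cum 4
  block 3 (Hillcrest, w=50) → cum 54
  block 14 (Westmoor, w=40) → cum 94
  block 17 (Midtown, w=50) → cum 144
  block 26 (Lakeside, w=20) → cum 164  ≥ 152 → median here
  block 34 (Eastvale, w=120) → cum 284
  block 35 (Northgate, w=20) → cum 304
Optimal location: block 26.

x = 26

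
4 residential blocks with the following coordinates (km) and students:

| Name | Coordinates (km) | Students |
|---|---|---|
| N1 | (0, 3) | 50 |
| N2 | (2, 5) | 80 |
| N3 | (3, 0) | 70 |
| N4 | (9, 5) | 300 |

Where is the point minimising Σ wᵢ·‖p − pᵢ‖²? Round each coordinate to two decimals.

(6.14, 4.10)

The minimiser of Σwᵢ‖p−pᵢ‖² is the weighted centroid p* = (Σwᵢpᵢ)/(Σwᵢ).
Σwᵢ = 500.
Σwᵢxᵢ = 50·0 + 80·2 + 70·3 + 300·9 = 3070.
Σwᵢyᵢ = 50·3 + 80·5 + 70·0 + 300·5 = 2050.
x* = 3070/500 = 6.14, y* = 2050/500 = 4.10.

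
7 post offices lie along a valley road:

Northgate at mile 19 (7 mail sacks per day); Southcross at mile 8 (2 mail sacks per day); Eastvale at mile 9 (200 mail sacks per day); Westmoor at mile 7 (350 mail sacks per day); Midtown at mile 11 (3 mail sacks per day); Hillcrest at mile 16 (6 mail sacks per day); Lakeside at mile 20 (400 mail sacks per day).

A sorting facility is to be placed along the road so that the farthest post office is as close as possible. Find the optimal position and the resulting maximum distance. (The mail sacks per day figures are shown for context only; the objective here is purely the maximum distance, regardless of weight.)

location 13.5, max distance 6.5

The 1-center on a line is the midpoint of the two extreme points: leftmost at 7, rightmost at 20.
Optimal location = (7 + 20)/2 = 13.5; maximum distance = (20 − 7)/2 = 6.5.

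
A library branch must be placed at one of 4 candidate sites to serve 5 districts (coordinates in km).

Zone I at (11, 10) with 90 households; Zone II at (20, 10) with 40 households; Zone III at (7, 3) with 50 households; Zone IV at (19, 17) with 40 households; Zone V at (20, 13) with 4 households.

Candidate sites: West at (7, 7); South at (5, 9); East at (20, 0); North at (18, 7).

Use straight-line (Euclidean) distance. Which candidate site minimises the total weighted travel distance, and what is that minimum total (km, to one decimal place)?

Total weighted distance at each candidate:
  West (7, 7): total = 1865.8
  South (5, 9): total = 2172.1
  East (20, 0): total = 3011.1
  North (18, 7): total = 1842.2
Minimum is at North with total 1842.2 km.

North, total 1842.2 km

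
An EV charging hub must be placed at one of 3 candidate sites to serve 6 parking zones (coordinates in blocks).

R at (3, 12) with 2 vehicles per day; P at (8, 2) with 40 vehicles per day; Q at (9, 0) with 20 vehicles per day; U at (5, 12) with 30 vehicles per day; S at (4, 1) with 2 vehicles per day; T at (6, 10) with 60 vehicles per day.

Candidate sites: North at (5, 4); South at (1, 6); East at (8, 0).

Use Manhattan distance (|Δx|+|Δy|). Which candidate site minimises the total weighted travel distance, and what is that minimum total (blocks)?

North, total 1048 blocks

Total weighted distance at each candidate:
  North (5, 4): total = 1048
  South (1, 6): total = 1592
  East (8, 0): total = 1314
Minimum is at North with total 1048 blocks.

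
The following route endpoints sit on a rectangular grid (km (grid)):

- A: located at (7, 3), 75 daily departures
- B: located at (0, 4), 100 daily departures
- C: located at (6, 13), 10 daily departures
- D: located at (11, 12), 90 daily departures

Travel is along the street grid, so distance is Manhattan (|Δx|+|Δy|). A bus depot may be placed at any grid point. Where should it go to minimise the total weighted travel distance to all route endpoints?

Manhattan distance separates: Σwᵢ(|x−xᵢ|+|y−yᵢ|) = Σwᵢ|x−xᵢ| + Σwᵢ|y−yᵢ|, so x and y are optimised independently as 1-D weighted medians.
Total weight W = 275; half = 137.5.
x-coordinate, sorted with cumulative weight:
  x=0 (B, w=100) cum 100
  x=6 (C, w=10) cum 110
  x=7 (A, w=75) cum 185  ← median
  x=11 (D, w=90) cum 275
⇒ x* = 7
y-coordinate, sorted with cumulative weight:
  y=3 (A, w=75) cum 75
  y=4 (B, w=100) cum 175  ← median
  y=12 (D, w=90) cum 265
  y=13 (C, w=10) cum 275
⇒ y* = 4

(7, 4)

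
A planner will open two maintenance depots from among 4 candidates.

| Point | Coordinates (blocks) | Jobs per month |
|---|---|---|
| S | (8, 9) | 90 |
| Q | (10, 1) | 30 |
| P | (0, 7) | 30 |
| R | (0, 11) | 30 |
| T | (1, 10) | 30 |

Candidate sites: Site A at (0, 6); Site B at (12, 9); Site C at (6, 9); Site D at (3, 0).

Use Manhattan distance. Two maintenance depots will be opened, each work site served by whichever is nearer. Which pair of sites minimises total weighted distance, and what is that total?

{Site A, Site C}, total 870

Evaluate every pair (each demand assigned to the nearer of the two):
  {Site A, Site C}: total = 870
  {Site A, Site B}: total = 990
  {Site C, Site D}: total = 1080
  {Site B, Site C}: total = 1140
  {Site A, Site D}: total = 1560
  {Site B, Site D}: total = 1680
Best pair: {Site A, Site C} with total 870.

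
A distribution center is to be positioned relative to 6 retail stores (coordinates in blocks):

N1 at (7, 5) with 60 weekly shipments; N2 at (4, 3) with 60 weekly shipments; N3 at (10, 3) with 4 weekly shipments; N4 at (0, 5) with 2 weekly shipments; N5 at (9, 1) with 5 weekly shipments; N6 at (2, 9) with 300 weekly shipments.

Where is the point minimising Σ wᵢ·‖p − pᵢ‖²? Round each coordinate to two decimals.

(3.12, 7.44)

The minimiser of Σwᵢ‖p−pᵢ‖² is the weighted centroid p* = (Σwᵢpᵢ)/(Σwᵢ).
Σwᵢ = 431.
Σwᵢxᵢ = 60·7 + 60·4 + 4·10 + 2·0 + 5·9 + 300·2 = 1345.
Σwᵢyᵢ = 60·5 + 60·3 + 4·3 + 2·5 + 5·1 + 300·9 = 3207.
x* = 1345/431 = 3.12, y* = 3207/431 = 7.44.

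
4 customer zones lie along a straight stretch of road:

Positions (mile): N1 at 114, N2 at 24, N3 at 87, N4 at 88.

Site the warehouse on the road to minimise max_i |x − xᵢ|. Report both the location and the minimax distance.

The 1-center on a line is the midpoint of the two extreme points: leftmost at 24, rightmost at 114.
Optimal location = (24 + 114)/2 = 69; maximum distance = (114 − 24)/2 = 45.

location 69, max distance 45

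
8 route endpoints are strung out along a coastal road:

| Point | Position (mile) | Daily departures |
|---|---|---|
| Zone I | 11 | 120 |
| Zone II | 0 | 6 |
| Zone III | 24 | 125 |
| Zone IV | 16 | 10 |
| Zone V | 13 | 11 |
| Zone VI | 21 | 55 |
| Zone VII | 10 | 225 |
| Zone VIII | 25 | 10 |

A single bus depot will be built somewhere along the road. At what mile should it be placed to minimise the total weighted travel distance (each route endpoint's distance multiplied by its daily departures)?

x = 11

For a sum of weighted absolute distances on a line, the optimum is the weighted median (not the mean). Total weight W = 562; half-weight = 281.
Sort by position and accumulate weight:
  mile 0 (Zone II, w=6) → cum 6
  mile 10 (Zone VII, w=225) → cum 231
  mile 11 (Zone I, w=120) → cum 351  ≥ 281 → median here
  mile 13 (Zone V, w=11) → cum 362
  mile 16 (Zone IV, w=10) → cum 372
  mile 21 (Zone VI, w=55) → cum 427
  mile 24 (Zone III, w=125) → cum 552
  mile 25 (Zone VIII, w=10) → cum 562
Optimal location: mile 11.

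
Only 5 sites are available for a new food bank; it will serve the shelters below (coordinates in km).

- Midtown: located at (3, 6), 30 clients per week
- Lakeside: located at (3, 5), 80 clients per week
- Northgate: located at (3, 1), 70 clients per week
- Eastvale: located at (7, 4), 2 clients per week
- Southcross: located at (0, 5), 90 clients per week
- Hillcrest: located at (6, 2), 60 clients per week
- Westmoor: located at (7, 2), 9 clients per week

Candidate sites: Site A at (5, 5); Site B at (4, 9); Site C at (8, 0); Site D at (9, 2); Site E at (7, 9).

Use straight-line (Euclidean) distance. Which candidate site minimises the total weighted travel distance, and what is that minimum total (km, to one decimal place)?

Site A, total 1216.8 km

Total weighted distance at each candidate:
  Site A (5, 5): total = 1216.8
  Site B (4, 9): total = 2015.2
  Site C (8, 0): total = 2204.1
  Site D (9, 2): total = 2236.3
  Site E (7, 9): total = 2451.5
Minimum is at Site A with total 1216.8 km.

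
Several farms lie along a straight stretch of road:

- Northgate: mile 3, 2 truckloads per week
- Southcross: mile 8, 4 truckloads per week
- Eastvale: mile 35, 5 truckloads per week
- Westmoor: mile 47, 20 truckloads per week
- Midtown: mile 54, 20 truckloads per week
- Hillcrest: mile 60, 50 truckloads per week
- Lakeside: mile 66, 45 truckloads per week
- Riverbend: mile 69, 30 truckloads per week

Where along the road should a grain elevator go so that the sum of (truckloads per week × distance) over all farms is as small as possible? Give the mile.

For a sum of weighted absolute distances on a line, the optimum is the weighted median (not the mean). Total weight W = 176; half-weight = 88.
Sort by position and accumulate weight:
  mile 3 (Northgate, w=2) → cum 2
  mile 8 (Southcross, w=4) → cum 6
  mile 35 (Eastvale, w=5) → cum 11
  mile 47 (Westmoor, w=20) → cum 31
  mile 54 (Midtown, w=20) → cum 51
  mile 60 (Hillcrest, w=50) → cum 101  ≥ 88 → median here
  mile 66 (Lakeside, w=45) → cum 146
  mile 69 (Riverbend, w=30) → cum 176
Optimal location: mile 60.

x = 60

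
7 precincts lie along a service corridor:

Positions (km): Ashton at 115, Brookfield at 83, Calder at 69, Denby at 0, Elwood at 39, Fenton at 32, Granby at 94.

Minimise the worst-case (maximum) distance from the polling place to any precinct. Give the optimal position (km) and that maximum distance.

location 57.5, max distance 57.5

The 1-center on a line is the midpoint of the two extreme points: leftmost at 0, rightmost at 115.
Optimal location = (0 + 115)/2 = 57.5; maximum distance = (115 − 0)/2 = 57.5.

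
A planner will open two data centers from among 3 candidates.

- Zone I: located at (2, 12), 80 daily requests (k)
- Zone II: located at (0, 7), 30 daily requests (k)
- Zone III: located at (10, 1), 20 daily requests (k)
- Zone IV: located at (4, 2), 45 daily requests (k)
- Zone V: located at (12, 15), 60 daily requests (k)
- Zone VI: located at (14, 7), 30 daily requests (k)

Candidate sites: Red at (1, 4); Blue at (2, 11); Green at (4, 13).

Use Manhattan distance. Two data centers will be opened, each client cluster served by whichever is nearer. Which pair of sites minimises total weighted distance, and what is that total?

{Red, Green}, total 1905

Evaluate every pair (each demand assigned to the nearer of the two):
  {Red, Green}: total = 1905
  {Red, Blue}: total = 1985
  {Blue, Green}: total = 2195
Best pair: {Red, Green} with total 1905.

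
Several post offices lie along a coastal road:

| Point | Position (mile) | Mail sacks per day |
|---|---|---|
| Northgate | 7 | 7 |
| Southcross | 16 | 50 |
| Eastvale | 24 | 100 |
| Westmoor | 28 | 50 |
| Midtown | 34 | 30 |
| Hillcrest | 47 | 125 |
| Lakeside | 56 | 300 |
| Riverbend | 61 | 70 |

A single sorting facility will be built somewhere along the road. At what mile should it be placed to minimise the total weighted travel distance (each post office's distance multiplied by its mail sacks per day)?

For a sum of weighted absolute distances on a line, the optimum is the weighted median (not the mean). Total weight W = 732; half-weight = 366.
Sort by position and accumulate weight:
  mile 7 (Northgate, w=7) → cum 7
  mile 16 (Southcross, w=50) → cum 57
  mile 24 (Eastvale, w=100) → cum 157
  mile 28 (Westmoor, w=50) → cum 207
  mile 34 (Midtown, w=30) → cum 237
  mile 47 (Hillcrest, w=125) → cum 362
  mile 56 (Lakeside, w=300) → cum 662  ≥ 366 → median here
  mile 61 (Riverbend, w=70) → cum 732
Optimal location: mile 56.

x = 56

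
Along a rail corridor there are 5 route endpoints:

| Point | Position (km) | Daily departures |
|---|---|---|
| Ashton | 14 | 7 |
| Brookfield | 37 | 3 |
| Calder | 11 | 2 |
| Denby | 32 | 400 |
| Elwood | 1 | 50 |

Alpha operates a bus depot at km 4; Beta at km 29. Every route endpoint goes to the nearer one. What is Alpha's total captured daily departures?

59

The indifferent point is the midpoint (4+29)/2 = 16.5; route endpoints left of it (closer to Alpha at 4) go to Alpha, those right go to Beta.
  Elwood at 1 (w=50) → Alpha
  Calder at 11 (w=2) → Alpha
  Ashton at 14 (w=7) → Alpha
  Denby at 32 (w=400) → Beta
  Brookfield at 37 (w=3) → Beta
Alpha captures 59; Beta captures 403.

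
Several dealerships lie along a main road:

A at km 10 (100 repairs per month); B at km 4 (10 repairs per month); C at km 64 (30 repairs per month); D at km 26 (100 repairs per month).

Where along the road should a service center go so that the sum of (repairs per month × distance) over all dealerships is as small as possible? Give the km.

x = 26

For a sum of weighted absolute distances on a line, the optimum is the weighted median (not the mean). Total weight W = 240; half-weight = 120.
Sort by position and accumulate weight:
  km 4 (B, w=10) → cum 10
  km 10 (A, w=100) → cum 110
  km 26 (D, w=100) → cum 210  ≥ 120 → median here
  km 64 (C, w=30) → cum 240
Optimal location: km 26.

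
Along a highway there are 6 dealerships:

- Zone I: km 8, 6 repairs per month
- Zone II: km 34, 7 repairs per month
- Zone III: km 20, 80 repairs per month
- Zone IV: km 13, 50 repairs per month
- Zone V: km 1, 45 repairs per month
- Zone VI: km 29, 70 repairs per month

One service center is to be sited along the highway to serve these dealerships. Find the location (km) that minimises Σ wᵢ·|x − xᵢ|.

For a sum of weighted absolute distances on a line, the optimum is the weighted median (not the mean). Total weight W = 258; half-weight = 129.
Sort by position and accumulate weight:
  km 1 (Zone V, w=45) → cum 45
  km 8 (Zone I, w=6) → cum 51
  km 13 (Zone IV, w=50) → cum 101
  km 20 (Zone III, w=80) → cum 181  ≥ 129 → median here
  km 29 (Zone VI, w=70) → cum 251
  km 34 (Zone II, w=7) → cum 258
Optimal location: km 20.

x = 20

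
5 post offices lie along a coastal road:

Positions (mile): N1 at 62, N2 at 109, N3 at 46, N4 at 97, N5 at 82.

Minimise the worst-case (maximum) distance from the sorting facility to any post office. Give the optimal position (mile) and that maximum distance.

The 1-center on a line is the midpoint of the two extreme points: leftmost at 46, rightmost at 109.
Optimal location = (46 + 109)/2 = 77.5; maximum distance = (109 − 46)/2 = 31.5.

location 77.5, max distance 31.5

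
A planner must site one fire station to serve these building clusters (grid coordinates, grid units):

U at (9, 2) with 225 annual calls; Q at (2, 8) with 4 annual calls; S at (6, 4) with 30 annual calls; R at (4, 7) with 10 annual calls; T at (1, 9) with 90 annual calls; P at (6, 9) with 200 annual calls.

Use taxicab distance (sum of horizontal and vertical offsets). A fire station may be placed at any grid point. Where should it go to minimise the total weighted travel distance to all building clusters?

(6, 9)

Manhattan distance separates: Σwᵢ(|x−xᵢ|+|y−yᵢ|) = Σwᵢ|x−xᵢ| + Σwᵢ|y−yᵢ|, so x and y are optimised independently as 1-D weighted medians.
Total weight W = 559; half = 279.5.
x-coordinate, sorted with cumulative weight:
  x=1 (T, w=90) cum 90
  x=2 (Q, w=4) cum 94
  x=4 (R, w=10) cum 104
  x=6 (S, w=30) cum 134
  x=6 (P, w=200) cum 334  ← median
  x=9 (U, w=225) cum 559
⇒ x* = 6
y-coordinate, sorted with cumulative weight:
  y=2 (U, w=225) cum 225
  y=4 (S, w=30) cum 255
  y=7 (R, w=10) cum 265
  y=8 (Q, w=4) cum 269
  y=9 (T, w=90) cum 359  ← median
  y=9 (P, w=200) cum 559
⇒ y* = 9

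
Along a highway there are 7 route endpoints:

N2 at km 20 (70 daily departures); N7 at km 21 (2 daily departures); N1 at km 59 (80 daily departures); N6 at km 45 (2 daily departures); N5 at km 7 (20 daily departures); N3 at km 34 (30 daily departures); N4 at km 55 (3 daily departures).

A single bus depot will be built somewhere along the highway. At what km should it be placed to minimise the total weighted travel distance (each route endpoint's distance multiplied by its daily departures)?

x = 34

For a sum of weighted absolute distances on a line, the optimum is the weighted median (not the mean). Total weight W = 207; half-weight = 103.5.
Sort by position and accumulate weight:
  km 7 (N5, w=20) → cum 20
  km 20 (N2, w=70) → cum 90
  km 21 (N7, w=2) → cum 92
  km 34 (N3, w=30) → cum 122  ≥ 103.5 → median here
  km 45 (N6, w=2) → cum 124
  km 55 (N4, w=3) → cum 127
  km 59 (N1, w=80) → cum 207
Optimal location: km 34.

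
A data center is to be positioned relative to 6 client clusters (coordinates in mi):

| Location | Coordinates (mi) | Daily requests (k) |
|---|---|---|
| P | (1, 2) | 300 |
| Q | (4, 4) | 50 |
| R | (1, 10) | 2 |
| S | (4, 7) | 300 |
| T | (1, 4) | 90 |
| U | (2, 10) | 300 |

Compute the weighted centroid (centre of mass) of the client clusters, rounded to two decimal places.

(2.30, 6.03)

The minimiser of Σwᵢ‖p−pᵢ‖² is the weighted centroid p* = (Σwᵢpᵢ)/(Σwᵢ).
Σwᵢ = 1042.
Σwᵢxᵢ = 300·1 + 50·4 + 2·1 + 300·4 + 90·1 + 300·2 = 2392.
Σwᵢyᵢ = 300·2 + 50·4 + 2·10 + 300·7 + 90·4 + 300·10 = 6280.
x* = 2392/1042 = 2.30, y* = 6280/1042 = 6.03.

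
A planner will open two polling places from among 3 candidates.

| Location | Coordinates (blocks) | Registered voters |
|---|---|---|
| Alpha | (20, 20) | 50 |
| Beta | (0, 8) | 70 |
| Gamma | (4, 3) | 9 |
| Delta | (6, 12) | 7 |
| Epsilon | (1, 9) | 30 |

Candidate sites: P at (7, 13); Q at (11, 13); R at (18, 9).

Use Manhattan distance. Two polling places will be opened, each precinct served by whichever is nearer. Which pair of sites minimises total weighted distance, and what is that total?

{P, R}, total 1921

Evaluate every pair (each demand assigned to the nearer of the two):
  {P, R}: total = 1921
  {P, Q}: total = 2071
  {Q, R}: total = 2385
Best pair: {P, R} with total 1921.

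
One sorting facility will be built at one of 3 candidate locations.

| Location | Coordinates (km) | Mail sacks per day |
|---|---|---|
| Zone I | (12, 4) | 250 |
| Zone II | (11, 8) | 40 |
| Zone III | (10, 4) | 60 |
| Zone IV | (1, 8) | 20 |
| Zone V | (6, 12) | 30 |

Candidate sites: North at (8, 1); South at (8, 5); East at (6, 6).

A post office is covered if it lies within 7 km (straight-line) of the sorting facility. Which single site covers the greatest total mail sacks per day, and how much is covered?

East, covering 400

Coverage radius r = 7 km; a point is covered iff (Δx)²+(Δy)² ≤ 7² = 49.
  North (8, 1): covers {Zone I, Zone III} → 310
  South (8, 5): covers {Zone I, Zone II, Zone III} → 350
  East (6, 6): covers {Zone I, Zone II, Zone III, Zone IV, Zone V} → 400
Maximum coverage at East: 400 mail sacks per day.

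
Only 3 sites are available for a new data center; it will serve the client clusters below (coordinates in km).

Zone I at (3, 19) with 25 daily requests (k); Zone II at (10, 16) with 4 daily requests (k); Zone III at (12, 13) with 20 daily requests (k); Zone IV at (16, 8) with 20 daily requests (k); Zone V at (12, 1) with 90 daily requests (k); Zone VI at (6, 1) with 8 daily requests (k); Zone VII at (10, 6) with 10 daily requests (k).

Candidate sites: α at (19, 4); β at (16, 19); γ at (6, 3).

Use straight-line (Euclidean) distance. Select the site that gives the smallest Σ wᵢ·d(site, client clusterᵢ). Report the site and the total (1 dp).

γ, total 1553.4 km

Total weighted distance at each candidate:
  α (19, 4): total = 1820.7
  β (16, 19): total = 2683.5
  γ (6, 3): total = 1553.4
Minimum is at γ with total 1553.4 km.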